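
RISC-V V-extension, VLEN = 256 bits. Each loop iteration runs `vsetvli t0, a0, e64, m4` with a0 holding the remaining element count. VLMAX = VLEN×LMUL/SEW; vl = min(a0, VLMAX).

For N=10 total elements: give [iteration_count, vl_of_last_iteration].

[iterations, last_vl] = [1, 10]

lanes per group: 256·4/64 = 16
10 elements at 16/iter → 1 passes, remainder 10 on the last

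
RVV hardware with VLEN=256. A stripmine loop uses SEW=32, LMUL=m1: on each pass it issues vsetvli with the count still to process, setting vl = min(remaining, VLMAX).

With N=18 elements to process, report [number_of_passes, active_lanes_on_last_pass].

VLMAX = (256 × 1) / 32 = 8 lanes
iterations = ceil(18/8) = 3; final-pass vl = 2

[iterations, last_vl] = [3, 2]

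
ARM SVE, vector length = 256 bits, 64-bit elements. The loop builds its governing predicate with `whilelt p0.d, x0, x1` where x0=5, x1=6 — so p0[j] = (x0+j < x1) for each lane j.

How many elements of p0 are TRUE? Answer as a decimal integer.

vl = 1

256-bit reg / 64-bit elem → 4 lanes
active while 5+j < 6, i.e. j ∈ [0,1) capped at 4 ⇒ 1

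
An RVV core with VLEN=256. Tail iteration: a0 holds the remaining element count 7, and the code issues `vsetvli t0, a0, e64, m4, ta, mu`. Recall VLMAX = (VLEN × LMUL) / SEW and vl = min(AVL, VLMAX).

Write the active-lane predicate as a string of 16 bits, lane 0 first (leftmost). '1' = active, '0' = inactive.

predicate = 1111111000000000

VLMAX = (256 × 4) / 64 = 16 lanes
AVL=7 ≤ VLMAX=16, so vl = 7
bits (lane 0 leftmost): 1111111000000000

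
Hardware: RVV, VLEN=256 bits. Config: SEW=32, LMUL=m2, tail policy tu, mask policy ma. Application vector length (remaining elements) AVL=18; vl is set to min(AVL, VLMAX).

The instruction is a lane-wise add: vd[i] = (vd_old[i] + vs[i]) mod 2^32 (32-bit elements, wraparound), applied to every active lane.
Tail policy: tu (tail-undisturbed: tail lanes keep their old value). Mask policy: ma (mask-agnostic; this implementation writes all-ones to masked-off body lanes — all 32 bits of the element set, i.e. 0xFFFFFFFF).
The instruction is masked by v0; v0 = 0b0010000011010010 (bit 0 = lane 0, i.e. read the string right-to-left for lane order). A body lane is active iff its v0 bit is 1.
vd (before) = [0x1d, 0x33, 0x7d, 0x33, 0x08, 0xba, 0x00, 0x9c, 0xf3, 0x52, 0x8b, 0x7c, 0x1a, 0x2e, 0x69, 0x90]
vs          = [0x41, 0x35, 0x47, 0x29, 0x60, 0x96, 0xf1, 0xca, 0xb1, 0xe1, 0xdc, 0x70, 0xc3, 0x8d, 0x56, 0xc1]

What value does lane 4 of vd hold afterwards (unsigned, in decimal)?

vd[4] = 104

VLMAX = VLEN×LMUL/SEW = 256×2/32 = 16
AVL=18 > VLMAX=16, so vl = 16
lane  0: mask-off/ones ⇒ 0xffffffff
lane  1: add(0x33,0x35) ⇒ 0x68
lane  2: mask-off/ones ⇒ 0xffffffff
lane  3: mask-off/ones ⇒ 0xffffffff
lane  4: add(0x08,0x60) ⇒ 0x68
lane  5: mask-off/ones ⇒ 0xffffffff
lane  6: add(0x00,0xf1) ⇒ 0xf1
lane  7: add(0x9c,0xca) ⇒ 0x166
lane  8: mask-off/ones ⇒ 0xffffffff
lane  9: mask-off/ones ⇒ 0xffffffff
lane 10: mask-off/ones ⇒ 0xffffffff
lane 11: mask-off/ones ⇒ 0xffffffff
lane 12: mask-off/ones ⇒ 0xffffffff
lane 13: add(0x2e,0x8d) ⇒ 0xbb
lane 14: mask-off/ones ⇒ 0xffffffff
lane 15: mask-off/ones ⇒ 0xffffffff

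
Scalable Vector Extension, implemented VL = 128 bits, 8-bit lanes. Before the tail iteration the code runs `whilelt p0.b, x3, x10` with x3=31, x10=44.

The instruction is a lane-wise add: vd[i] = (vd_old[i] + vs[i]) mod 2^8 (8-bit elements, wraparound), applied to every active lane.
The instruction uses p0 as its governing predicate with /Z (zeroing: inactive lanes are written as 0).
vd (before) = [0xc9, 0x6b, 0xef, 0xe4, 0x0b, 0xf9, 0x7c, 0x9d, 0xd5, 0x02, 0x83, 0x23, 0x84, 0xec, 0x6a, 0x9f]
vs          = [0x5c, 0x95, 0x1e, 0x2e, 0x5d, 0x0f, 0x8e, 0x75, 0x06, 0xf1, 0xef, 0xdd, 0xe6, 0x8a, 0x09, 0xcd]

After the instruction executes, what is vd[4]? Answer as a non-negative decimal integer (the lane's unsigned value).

vd[4] = 104

register lanes = 128/8 = 16
active while 31+j < 44, i.e. j ∈ [0,13) capped at 16 ⇒ 13
vd[0] add(0xc9,0x5c) -> 0x25
vd[1] add(0x6b,0x95) -> 0x00
vd[2] add(0xef,0x1e) -> 0x0d
vd[3] add(0xe4,0x2e) -> 0x12
vd[4] add(0x0b,0x5d) -> 0x68
vd[5] add(0xf9,0x0f) -> 0x08
vd[6] add(0x7c,0x8e) -> 0x0a
vd[7] add(0x9d,0x75) -> 0x12
vd[8] add(0xd5,0x06) -> 0xdb
vd[9] add(0x02,0xf1) -> 0xf3
vd[10] add(0x83,0xef) -> 0x72
vd[11] add(0x23,0xdd) -> 0x00
vd[12] add(0x84,0xe6) -> 0x6a
vd[13] tail/zero -> 0x00
vd[14] tail/zero -> 0x00
vd[15] tail/zero -> 0x00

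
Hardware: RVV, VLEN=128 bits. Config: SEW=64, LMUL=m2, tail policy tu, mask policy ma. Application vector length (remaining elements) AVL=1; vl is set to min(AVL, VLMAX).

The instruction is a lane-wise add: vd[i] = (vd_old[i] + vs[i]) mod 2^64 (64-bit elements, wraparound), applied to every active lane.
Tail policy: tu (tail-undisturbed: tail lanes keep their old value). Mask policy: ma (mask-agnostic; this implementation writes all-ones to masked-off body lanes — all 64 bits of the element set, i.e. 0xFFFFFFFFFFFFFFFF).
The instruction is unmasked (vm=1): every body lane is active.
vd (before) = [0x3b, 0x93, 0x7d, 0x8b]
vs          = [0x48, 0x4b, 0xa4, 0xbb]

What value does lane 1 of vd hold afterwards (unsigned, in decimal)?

vd[1] = 147

VLMAX = (128 × 2) / 64 = 4 lanes
vl ← min(1, 4) = 1
vd[0] add(0x3b,0x48) -> 0x83
vd[1] tail/keep -> 0x93
vd[2] tail/keep -> 0x7d
vd[3] tail/keep -> 0x8b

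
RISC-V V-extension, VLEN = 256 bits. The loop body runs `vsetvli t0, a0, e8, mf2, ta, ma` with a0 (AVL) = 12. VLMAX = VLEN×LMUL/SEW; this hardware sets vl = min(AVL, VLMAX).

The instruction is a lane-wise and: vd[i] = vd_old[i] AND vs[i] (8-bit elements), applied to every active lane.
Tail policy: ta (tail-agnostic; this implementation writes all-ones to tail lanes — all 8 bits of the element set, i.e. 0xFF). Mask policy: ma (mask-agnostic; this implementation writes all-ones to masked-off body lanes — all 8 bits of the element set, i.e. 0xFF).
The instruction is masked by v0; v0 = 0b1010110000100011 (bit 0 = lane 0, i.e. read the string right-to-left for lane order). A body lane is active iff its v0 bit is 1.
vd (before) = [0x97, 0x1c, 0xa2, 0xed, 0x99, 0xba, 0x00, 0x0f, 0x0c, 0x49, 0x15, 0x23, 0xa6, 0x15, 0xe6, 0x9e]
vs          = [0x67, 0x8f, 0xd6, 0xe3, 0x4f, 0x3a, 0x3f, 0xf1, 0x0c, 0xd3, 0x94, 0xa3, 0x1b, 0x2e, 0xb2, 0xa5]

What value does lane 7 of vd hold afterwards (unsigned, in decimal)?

vd[7] = 255

VLMAX = VLEN×LMUL/SEW = 256×1/2/8 = 16
AVL=12 ≤ VLMAX=16, so vl = 12
vd[0] and(0x97,0x67) -> 0x07
vd[1] and(0x1c,0x8f) -> 0x0c
vd[2] mask-off/ones -> 0xff
vd[3] mask-off/ones -> 0xff
vd[4] mask-off/ones -> 0xff
vd[5] and(0xba,0x3a) -> 0x3a
vd[6] mask-off/ones -> 0xff
vd[7] mask-off/ones -> 0xff
vd[8] mask-off/ones -> 0xff
vd[9] mask-off/ones -> 0xff
vd[10] and(0x15,0x94) -> 0x14
vd[11] and(0x23,0xa3) -> 0x23
vd[12] tail/ones -> 0xff
vd[13] tail/ones -> 0xff
vd[14] tail/ones -> 0xff
vd[15] tail/ones -> 0xff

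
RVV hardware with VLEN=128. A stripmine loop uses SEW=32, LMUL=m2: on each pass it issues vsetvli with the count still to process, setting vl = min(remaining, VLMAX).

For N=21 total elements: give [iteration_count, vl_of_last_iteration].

VLMAX = VLEN×LMUL/SEW = 128×2/32 = 8
21 elements at 8/iter → 3 passes, remainder 5 on the last

[iterations, last_vl] = [3, 5]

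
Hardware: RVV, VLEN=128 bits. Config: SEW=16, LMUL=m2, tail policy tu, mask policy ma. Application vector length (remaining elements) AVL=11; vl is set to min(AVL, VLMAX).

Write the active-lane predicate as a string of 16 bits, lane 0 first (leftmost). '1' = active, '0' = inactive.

lanes per group: 128·2/16 = 16
vl = min(AVL, VLMAX) = min(11, 16) = 11
bits (lane 0 leftmost): 1111111111100000

predicate = 1111111111100000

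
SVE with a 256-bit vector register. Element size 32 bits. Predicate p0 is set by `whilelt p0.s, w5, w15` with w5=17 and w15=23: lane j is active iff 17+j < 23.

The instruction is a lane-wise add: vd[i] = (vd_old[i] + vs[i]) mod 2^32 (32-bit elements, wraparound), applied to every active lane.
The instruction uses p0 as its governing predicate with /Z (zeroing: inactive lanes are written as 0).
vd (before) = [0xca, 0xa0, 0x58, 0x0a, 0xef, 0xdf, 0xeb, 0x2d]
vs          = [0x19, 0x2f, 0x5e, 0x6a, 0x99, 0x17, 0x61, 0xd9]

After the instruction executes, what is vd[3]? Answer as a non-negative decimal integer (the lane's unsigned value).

256-bit reg / 32-bit elem → 8 lanes
whilelt: lane j active iff 17+j < 23 → j < 6 → 6 active
lane  0: add(0xca,0x19) ⇒ 0xe3
lane  1: add(0xa0,0x2f) ⇒ 0xcf
lane  2: add(0x58,0x5e) ⇒ 0xb6
lane  3: add(0x0a,0x6a) ⇒ 0x74
lane  4: add(0xef,0x99) ⇒ 0x188
lane  5: add(0xdf,0x17) ⇒ 0xf6
lane  6: tail/zero ⇒ 0x00
lane  7: tail/zero ⇒ 0x00

vd[3] = 116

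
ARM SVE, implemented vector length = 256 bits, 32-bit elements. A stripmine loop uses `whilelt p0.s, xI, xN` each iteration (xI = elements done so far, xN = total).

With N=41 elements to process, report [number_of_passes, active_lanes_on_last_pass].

register lanes = 256/32 = 8
iterations = ceil(41/8) = 6; final-pass vl = 1

[iterations, last_vl] = [6, 1]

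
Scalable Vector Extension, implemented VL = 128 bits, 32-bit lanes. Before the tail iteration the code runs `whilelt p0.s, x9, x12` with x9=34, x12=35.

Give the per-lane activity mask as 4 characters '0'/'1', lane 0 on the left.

predicate = 1000

register lanes = 128/32 = 4
active while 34+j < 35, i.e. j ∈ [0,1) capped at 4 ⇒ 1
bits (lane 0 leftmost): 1000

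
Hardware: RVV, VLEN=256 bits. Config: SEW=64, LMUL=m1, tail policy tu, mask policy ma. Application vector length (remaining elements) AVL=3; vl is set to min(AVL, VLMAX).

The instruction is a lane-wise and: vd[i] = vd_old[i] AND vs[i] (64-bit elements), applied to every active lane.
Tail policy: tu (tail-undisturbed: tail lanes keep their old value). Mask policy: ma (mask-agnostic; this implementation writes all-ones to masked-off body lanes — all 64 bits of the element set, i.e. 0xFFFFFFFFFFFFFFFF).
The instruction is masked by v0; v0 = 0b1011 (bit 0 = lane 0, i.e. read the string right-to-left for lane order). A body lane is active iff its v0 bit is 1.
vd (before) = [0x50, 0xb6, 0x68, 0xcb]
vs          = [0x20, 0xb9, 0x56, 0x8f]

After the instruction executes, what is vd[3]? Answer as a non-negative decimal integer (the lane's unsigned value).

vd[3] = 203

VLMAX = VLEN×LMUL/SEW = 256×1/64 = 4
vl = min(AVL, VLMAX) = min(3, 4) = 3
  i=0: and(0x50,0x20) → 0
  i=1: and(0xb6,0xb9) → 176
  i=2: mask-off/ones → 18446744073709551615
  i=3: tail/keep → 203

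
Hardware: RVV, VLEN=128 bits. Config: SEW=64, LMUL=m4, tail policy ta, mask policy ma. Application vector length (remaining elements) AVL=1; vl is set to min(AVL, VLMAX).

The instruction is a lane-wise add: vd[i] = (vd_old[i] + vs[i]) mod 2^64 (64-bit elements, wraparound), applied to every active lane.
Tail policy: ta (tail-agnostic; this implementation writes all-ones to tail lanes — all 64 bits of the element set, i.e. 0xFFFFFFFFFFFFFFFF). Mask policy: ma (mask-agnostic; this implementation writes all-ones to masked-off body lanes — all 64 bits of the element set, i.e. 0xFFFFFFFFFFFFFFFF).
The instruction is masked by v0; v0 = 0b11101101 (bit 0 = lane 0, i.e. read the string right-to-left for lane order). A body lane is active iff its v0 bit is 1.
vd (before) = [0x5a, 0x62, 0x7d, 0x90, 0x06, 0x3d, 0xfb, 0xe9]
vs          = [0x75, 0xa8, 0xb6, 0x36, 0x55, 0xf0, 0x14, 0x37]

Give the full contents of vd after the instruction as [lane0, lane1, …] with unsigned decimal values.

vd = [207, 18446744073709551615, 18446744073709551615, 18446744073709551615, 18446744073709551615, 18446744073709551615, 18446744073709551615, 18446744073709551615]

VLMAX = (128 × 4) / 64 = 8 lanes
AVL=1 ≤ VLMAX=8, so vl = 1
  i=0: add(0x5a,0x75) → 207
  i=1: tail/ones → 18446744073709551615
  i=2: tail/ones → 18446744073709551615
  i=3: tail/ones → 18446744073709551615
  i=4: tail/ones → 18446744073709551615
  i=5: tail/ones → 18446744073709551615
  i=6: tail/ones → 18446744073709551615
  i=7: tail/ones → 18446744073709551615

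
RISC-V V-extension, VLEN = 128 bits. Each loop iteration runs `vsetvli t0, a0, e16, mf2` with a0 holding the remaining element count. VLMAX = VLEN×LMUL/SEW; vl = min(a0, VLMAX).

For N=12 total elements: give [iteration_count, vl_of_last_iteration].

lanes per group: 128·1/2/16 = 4
N=12: ⌈12/4⌉ = 3 iters; last vl = 12 − 2×4 = 4

[iterations, last_vl] = [3, 4]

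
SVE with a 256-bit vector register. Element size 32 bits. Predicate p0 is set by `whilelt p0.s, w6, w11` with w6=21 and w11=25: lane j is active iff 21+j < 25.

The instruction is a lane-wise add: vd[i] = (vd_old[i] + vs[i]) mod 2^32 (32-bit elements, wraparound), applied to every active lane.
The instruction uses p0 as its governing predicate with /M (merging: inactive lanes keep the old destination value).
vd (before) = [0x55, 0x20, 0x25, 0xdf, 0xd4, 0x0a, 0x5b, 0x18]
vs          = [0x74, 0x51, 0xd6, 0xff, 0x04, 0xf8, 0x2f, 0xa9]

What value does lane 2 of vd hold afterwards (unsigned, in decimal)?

vd[2] = 251

register lanes = 256/32 = 8
active while 21+j < 25, i.e. j ∈ [0,4) capped at 8 ⇒ 4
lane  0: add(0x55,0x74) ⇒ 0xc9
lane  1: add(0x20,0x51) ⇒ 0x71
lane  2: add(0x25,0xd6) ⇒ 0xfb
lane  3: add(0xdf,0xff) ⇒ 0x1de
lane  4: tail/keep ⇒ 0xd4
lane  5: tail/keep ⇒ 0x0a
lane  6: tail/keep ⇒ 0x5b
lane  7: tail/keep ⇒ 0x18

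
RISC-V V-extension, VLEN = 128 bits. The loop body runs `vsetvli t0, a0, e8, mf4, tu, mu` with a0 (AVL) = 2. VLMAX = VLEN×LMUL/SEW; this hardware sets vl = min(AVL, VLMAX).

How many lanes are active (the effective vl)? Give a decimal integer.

VLMAX = (128 × 1/4) / 8 = 4 lanes
vl ← min(2, 4) = 2

vl = 2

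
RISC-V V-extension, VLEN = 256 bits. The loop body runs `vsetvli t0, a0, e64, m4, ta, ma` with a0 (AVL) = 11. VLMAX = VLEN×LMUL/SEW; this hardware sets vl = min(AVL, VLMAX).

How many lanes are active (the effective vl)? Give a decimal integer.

vl = 11

VLMAX = (256 × 4) / 64 = 16 lanes
AVL=11 ≤ VLMAX=16, so vl = 11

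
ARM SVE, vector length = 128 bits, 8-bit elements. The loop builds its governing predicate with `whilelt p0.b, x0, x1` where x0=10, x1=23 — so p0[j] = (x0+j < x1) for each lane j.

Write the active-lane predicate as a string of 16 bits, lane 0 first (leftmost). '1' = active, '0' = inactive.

register lanes = 128/8 = 16
p0[j] = (10+j < 23); true for j=0..12 → 13 lanes set
bits (lane 0 leftmost): 1111111111111000

predicate = 1111111111111000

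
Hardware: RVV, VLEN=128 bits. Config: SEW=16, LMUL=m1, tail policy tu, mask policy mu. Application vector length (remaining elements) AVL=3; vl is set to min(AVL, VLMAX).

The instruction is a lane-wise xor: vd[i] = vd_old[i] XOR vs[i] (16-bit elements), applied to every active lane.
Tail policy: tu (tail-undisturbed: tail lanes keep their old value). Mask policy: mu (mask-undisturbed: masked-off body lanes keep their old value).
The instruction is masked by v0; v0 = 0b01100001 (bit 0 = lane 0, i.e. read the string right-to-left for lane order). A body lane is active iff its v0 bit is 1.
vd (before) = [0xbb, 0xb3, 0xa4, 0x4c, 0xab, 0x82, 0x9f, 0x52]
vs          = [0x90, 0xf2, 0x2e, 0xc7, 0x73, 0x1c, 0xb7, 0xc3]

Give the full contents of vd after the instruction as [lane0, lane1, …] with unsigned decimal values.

VLMAX = VLEN×LMUL/SEW = 128×1/16 = 8
vl = min(AVL, VLMAX) = min(3, 8) = 3
lane  0: xor(0xbb,0x90) ⇒ 0x2b
lane  1: mask-off/keep ⇒ 0xb3
lane  2: mask-off/keep ⇒ 0xa4
lane  3: tail/keep ⇒ 0x4c
lane  4: tail/keep ⇒ 0xab
lane  5: tail/keep ⇒ 0x82
lane  6: tail/keep ⇒ 0x9f
lane  7: tail/keep ⇒ 0x52

vd = [43, 179, 164, 76, 171, 130, 159, 82]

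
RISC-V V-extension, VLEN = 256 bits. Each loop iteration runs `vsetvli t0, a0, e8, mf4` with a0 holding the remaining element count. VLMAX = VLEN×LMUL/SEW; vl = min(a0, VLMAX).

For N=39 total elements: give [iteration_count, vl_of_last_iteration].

[iterations, last_vl] = [5, 7]

VLMAX = VLEN×LMUL/SEW = 256×1/4/8 = 8
N=39: ⌈39/8⌉ = 5 iters; last vl = 39 − 4×8 = 7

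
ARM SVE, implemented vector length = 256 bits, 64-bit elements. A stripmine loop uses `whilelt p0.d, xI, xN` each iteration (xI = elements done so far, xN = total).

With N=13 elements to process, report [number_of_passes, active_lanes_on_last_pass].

[iterations, last_vl] = [4, 1]

lane count: 256 div 64 = 4
13 elements at 4/iter → 4 passes, remainder 1 on the last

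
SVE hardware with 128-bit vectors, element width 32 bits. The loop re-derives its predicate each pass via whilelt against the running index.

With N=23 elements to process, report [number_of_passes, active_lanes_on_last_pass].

[iterations, last_vl] = [6, 3]

register lanes = 128/32 = 4
N=23: ⌈23/4⌉ = 6 iters; last vl = 23 − 5×4 = 3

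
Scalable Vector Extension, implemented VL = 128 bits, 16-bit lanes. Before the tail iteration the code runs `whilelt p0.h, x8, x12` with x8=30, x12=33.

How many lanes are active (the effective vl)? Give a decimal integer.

128-bit reg / 16-bit elem → 8 lanes
p0[j] = (30+j < 33); true for j=0..2 → 3 lanes set

vl = 3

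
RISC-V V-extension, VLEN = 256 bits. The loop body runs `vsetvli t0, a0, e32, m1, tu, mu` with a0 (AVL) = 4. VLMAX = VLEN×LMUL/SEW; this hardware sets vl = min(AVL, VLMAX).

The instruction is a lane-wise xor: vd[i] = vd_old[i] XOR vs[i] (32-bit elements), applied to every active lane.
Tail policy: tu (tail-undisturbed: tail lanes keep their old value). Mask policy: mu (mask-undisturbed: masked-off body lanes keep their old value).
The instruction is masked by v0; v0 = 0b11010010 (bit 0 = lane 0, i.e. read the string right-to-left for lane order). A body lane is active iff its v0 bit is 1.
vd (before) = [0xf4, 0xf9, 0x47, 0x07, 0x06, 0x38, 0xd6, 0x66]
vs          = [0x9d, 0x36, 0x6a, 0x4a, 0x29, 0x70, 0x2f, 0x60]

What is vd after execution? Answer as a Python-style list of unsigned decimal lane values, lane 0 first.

lanes per group: 256·1/32 = 8
AVL=4 ≤ VLMAX=8, so vl = 4
vd[0] mask-off/keep -> 0xf4
vd[1] xor(0xf9,0x36) -> 0xcf
vd[2] mask-off/keep -> 0x47
vd[3] mask-off/keep -> 0x07
vd[4] tail/keep -> 0x06
vd[5] tail/keep -> 0x38
vd[6] tail/keep -> 0xd6
vd[7] tail/keep -> 0x66

vd = [244, 207, 71, 7, 6, 56, 214, 102]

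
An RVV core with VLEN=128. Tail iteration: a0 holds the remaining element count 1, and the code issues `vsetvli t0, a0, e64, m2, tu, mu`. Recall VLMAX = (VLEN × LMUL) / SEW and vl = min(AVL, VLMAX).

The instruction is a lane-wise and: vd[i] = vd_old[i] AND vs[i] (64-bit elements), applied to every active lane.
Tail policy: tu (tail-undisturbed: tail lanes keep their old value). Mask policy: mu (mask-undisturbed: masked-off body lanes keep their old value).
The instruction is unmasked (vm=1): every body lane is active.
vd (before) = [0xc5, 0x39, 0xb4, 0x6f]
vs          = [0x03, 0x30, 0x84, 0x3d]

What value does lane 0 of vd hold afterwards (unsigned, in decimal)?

vd[0] = 1

VLMAX = VLEN×LMUL/SEW = 128×2/64 = 4
vl ← min(1, 4) = 1
  i=0: and(0xc5,0x03) → 1
  i=1: tail/keep → 57
  i=2: tail/keep → 180
  i=3: tail/keep → 111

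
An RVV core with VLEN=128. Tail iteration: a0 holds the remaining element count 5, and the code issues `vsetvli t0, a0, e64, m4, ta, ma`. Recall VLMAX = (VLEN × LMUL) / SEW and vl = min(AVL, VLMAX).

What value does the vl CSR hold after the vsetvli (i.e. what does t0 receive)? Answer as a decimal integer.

lanes per group: 128·4/64 = 8
vl = min(AVL, VLMAX) = min(5, 8) = 5

vl = 5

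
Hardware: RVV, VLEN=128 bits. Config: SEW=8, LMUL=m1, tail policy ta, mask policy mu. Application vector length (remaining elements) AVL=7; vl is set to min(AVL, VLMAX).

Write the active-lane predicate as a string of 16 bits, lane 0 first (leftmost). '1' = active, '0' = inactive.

VLMAX = (128 × 1) / 8 = 16 lanes
AVL=7 ≤ VLMAX=16, so vl = 7
bits (lane 0 leftmost): 1111111000000000

predicate = 1111111000000000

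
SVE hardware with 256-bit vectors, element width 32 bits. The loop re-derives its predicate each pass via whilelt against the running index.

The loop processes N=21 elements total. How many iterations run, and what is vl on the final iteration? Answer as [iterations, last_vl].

[iterations, last_vl] = [3, 5]

256-bit reg / 32-bit elem → 8 lanes
21 elements at 8/iter → 3 passes, remainder 5 on the last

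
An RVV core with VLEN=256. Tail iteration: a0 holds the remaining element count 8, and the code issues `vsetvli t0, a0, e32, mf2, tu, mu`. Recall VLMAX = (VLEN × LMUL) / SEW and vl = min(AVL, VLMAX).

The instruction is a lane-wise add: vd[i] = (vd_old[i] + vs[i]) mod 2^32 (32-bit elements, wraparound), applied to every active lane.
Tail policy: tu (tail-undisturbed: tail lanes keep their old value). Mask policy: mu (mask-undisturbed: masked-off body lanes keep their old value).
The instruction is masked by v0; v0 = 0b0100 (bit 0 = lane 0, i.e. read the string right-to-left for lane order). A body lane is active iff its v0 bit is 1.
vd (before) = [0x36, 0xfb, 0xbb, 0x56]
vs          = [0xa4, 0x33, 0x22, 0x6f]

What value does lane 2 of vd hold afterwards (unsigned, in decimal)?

VLMAX = (256 × 1/2) / 32 = 4 lanes
vl = min(AVL, VLMAX) = min(8, 4) = 4
  i=0: mask-off/keep → 54
  i=1: mask-off/keep → 251
  i=2: add(0xbb,0x22) → 221
  i=3: mask-off/keep → 86

vd[2] = 221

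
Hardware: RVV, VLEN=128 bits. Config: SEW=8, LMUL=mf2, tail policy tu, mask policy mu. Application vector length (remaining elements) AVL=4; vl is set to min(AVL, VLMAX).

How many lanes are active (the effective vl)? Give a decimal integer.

vl = 4

VLMAX = VLEN×LMUL/SEW = 128×1/2/8 = 8
vl = min(AVL, VLMAX) = min(4, 8) = 4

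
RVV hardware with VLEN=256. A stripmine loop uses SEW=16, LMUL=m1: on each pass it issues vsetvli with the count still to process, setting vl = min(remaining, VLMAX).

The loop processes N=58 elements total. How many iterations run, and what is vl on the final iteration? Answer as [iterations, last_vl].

VLMAX = (256 × 1) / 16 = 16 lanes
iterations = ceil(58/16) = 4; final-pass vl = 10

[iterations, last_vl] = [4, 10]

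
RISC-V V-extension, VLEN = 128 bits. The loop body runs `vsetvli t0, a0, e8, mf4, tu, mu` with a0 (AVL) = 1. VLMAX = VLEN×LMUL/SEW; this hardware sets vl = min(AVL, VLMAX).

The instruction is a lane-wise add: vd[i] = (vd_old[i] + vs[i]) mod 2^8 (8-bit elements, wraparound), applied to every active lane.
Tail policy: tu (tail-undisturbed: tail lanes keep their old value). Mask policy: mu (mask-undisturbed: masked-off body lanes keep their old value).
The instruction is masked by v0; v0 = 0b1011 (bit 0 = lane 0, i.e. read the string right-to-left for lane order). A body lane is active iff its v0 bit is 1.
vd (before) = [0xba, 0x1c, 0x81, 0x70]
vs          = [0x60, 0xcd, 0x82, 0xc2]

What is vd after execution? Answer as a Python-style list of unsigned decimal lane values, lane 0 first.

lanes per group: 128·1/4/8 = 4
AVL=1 ≤ VLMAX=4, so vl = 1
vd[0] add(0xba,0x60) -> 0x1a
vd[1] tail/keep -> 0x1c
vd[2] tail/keep -> 0x81
vd[3] tail/keep -> 0x70

vd = [26, 28, 129, 112]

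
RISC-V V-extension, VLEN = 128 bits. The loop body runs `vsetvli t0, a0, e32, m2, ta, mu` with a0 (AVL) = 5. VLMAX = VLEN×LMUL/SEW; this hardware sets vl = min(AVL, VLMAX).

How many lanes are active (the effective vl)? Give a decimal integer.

vl = 5

lanes per group: 128·2/32 = 8
vl = min(AVL, VLMAX) = min(5, 8) = 5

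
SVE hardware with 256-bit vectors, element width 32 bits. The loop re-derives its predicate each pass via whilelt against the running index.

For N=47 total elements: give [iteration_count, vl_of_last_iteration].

lane count: 256 div 32 = 8
N=47: ⌈47/8⌉ = 6 iters; last vl = 47 − 5×8 = 7

[iterations, last_vl] = [6, 7]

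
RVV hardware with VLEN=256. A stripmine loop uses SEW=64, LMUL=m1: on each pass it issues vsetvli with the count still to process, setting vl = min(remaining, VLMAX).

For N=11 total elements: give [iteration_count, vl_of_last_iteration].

[iterations, last_vl] = [3, 3]

VLMAX = VLEN×LMUL/SEW = 256×1/64 = 4
iterations = ceil(11/4) = 3; final-pass vl = 3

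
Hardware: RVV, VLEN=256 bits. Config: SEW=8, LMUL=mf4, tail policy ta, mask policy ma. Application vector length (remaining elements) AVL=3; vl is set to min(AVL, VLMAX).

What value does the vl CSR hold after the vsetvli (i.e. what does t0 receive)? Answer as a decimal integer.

vl = 3

lanes per group: 256·1/4/8 = 8
vl ← min(3, 8) = 3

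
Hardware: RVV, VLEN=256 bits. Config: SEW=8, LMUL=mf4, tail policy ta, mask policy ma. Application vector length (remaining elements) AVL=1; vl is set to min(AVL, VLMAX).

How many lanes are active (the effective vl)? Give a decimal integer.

vl = 1

VLMAX = VLEN×LMUL/SEW = 256×1/4/8 = 8
AVL=1 ≤ VLMAX=8, so vl = 1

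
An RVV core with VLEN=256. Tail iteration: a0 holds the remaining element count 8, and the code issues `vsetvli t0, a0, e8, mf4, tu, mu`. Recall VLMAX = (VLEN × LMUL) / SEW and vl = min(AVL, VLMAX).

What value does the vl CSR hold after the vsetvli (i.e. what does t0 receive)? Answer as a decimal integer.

VLMAX = VLEN×LMUL/SEW = 256×1/4/8 = 8
vl = min(AVL, VLMAX) = min(8, 8) = 8

vl = 8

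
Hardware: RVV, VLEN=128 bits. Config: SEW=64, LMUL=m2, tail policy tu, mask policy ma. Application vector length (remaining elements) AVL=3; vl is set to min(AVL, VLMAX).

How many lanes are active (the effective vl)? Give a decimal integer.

VLMAX = VLEN×LMUL/SEW = 128×2/64 = 4
vl = min(AVL, VLMAX) = min(3, 4) = 3

vl = 3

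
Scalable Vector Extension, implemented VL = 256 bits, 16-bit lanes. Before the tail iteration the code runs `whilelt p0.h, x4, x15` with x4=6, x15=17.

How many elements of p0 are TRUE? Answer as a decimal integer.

vl = 11

register lanes = 256/16 = 16
whilelt: lane j active iff 6+j < 17 → j < 11 → 11 active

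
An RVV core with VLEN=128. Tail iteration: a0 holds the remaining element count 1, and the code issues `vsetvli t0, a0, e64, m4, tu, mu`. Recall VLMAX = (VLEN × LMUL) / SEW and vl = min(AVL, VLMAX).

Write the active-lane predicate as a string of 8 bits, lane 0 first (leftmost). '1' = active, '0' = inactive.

predicate = 10000000

VLMAX = VLEN×LMUL/SEW = 128×4/64 = 8
vl ← min(1, 8) = 1
bits (lane 0 leftmost): 10000000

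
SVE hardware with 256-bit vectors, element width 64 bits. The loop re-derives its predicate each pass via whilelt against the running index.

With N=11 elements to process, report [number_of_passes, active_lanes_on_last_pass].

[iterations, last_vl] = [3, 3]

register lanes = 256/64 = 4
N=11: ⌈11/4⌉ = 3 iters; last vl = 11 − 2×4 = 3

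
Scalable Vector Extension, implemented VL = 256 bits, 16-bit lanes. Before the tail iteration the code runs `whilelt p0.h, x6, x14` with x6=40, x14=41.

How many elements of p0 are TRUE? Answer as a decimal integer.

vl = 1

256-bit reg / 16-bit elem → 16 lanes
p0[j] = (40+j < 41); true for j=0..0 → 1 lanes set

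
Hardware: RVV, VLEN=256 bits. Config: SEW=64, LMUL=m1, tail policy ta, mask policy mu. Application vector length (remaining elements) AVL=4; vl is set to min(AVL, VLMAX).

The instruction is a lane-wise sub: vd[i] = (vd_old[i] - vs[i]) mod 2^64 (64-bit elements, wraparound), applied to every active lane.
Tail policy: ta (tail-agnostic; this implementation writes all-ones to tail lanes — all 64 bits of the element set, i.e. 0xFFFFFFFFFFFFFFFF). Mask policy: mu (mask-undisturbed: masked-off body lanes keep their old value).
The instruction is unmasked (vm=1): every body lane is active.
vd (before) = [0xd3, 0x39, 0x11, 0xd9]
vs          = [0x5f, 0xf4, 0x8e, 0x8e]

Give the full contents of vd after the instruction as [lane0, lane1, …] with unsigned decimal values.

lanes per group: 256·1/64 = 4
vl = min(AVL, VLMAX) = min(4, 4) = 4
lane  0: sub(0xd3,0x5f) ⇒ 0x74
lane  1: sub(0x39,0xf4) ⇒ 0xffffffffffffff45
lane  2: sub(0x11,0x8e) ⇒ 0xffffffffffffff83
lane  3: sub(0xd9,0x8e) ⇒ 0x4b

vd = [116, 18446744073709551429, 18446744073709551491, 75]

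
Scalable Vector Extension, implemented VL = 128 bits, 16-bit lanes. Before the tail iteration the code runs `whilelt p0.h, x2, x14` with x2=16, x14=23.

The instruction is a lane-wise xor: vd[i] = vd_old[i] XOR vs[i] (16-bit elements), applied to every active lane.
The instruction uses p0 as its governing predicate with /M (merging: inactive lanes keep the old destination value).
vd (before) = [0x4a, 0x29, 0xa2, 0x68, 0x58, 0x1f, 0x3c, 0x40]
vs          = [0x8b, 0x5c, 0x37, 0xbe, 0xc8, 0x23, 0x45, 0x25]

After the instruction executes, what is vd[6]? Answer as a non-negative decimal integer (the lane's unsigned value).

register lanes = 128/16 = 8
active while 16+j < 23, i.e. j ∈ [0,7) capped at 8 ⇒ 7
  i=0: xor(0x4a,0x8b) → 193
  i=1: xor(0x29,0x5c) → 117
  i=2: xor(0xa2,0x37) → 149
  i=3: xor(0x68,0xbe) → 214
  i=4: xor(0x58,0xc8) → 144
  i=5: xor(0x1f,0x23) → 60
  i=6: xor(0x3c,0x45) → 121
  i=7: tail/keep → 64

vd[6] = 121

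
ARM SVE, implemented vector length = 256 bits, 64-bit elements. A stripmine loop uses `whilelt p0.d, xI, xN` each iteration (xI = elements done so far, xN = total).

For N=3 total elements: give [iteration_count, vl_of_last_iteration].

register lanes = 256/64 = 4
iterations = ceil(3/4) = 1; final-pass vl = 3

[iterations, last_vl] = [1, 3]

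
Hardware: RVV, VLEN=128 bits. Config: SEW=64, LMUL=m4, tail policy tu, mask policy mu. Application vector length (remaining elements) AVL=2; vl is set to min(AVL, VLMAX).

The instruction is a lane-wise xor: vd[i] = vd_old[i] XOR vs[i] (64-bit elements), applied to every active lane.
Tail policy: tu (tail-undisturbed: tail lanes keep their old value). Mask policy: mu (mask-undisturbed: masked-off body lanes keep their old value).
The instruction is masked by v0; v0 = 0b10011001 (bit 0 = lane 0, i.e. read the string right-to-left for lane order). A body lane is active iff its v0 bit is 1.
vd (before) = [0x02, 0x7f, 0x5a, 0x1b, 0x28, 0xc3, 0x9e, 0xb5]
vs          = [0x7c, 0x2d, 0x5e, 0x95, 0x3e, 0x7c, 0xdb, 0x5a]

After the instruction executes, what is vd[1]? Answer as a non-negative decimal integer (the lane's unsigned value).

vd[1] = 127

lanes per group: 128·4/64 = 8
vl = min(AVL, VLMAX) = min(2, 8) = 2
lane  0: xor(0x02,0x7c) ⇒ 0x7e
lane  1: mask-off/keep ⇒ 0x7f
lane  2: tail/keep ⇒ 0x5a
lane  3: tail/keep ⇒ 0x1b
lane  4: tail/keep ⇒ 0x28
lane  5: tail/keep ⇒ 0xc3
lane  6: tail/keep ⇒ 0x9e
lane  7: tail/keep ⇒ 0xb5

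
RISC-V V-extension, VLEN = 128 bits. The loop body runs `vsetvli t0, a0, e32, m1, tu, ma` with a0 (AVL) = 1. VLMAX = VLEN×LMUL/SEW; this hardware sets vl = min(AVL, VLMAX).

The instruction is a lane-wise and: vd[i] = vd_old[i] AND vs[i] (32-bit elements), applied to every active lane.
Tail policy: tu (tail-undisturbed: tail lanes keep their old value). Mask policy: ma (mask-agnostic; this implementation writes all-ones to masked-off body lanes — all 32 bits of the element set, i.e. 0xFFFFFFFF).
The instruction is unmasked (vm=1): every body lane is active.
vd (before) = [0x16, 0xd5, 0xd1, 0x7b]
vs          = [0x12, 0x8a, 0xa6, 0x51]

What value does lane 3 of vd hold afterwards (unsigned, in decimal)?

vd[3] = 123

lanes per group: 128·1/32 = 4
AVL=1 ≤ VLMAX=4, so vl = 1
  i=0: and(0x16,0x12) → 18
  i=1: tail/keep → 213
  i=2: tail/keep → 209
  i=3: tail/keep → 123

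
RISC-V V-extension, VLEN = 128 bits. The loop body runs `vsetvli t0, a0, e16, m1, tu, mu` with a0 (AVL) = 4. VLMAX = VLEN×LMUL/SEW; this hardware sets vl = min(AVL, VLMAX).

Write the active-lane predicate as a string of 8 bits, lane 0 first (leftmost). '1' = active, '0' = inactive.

predicate = 11110000

lanes per group: 128·1/16 = 8
AVL=4 ≤ VLMAX=8, so vl = 4
bits (lane 0 leftmost): 11110000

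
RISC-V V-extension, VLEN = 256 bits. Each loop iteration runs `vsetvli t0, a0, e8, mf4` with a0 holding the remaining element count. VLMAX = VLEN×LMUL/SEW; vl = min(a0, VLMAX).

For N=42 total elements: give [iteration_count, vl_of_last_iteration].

VLMAX = VLEN×LMUL/SEW = 256×1/4/8 = 8
42 elements at 8/iter → 6 passes, remainder 2 on the last

[iterations, last_vl] = [6, 2]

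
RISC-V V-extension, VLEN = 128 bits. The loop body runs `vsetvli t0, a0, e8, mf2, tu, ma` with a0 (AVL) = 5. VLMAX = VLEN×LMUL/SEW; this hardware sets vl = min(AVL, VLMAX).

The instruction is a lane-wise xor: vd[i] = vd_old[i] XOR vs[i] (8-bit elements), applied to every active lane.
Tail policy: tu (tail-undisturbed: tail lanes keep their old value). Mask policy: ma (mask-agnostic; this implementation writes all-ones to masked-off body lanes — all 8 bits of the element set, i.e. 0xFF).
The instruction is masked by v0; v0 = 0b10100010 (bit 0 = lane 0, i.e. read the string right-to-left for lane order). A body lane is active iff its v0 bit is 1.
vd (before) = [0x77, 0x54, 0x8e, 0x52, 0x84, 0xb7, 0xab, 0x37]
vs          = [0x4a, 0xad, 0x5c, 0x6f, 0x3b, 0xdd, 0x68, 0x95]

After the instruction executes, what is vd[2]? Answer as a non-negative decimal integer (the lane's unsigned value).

VLMAX = (128 × 1/2) / 8 = 8 lanes
AVL=5 ≤ VLMAX=8, so vl = 5
  i=0: mask-off/ones → 255
  i=1: xor(0x54,0xad) → 249
  i=2: mask-off/ones → 255
  i=3: mask-off/ones → 255
  i=4: mask-off/ones → 255
  i=5: tail/keep → 183
  i=6: tail/keep → 171
  i=7: tail/keep → 55

vd[2] = 255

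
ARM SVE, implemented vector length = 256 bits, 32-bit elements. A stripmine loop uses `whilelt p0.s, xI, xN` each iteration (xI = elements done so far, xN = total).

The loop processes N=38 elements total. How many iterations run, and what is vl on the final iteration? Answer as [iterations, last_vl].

register lanes = 256/32 = 8
iterations = ceil(38/8) = 5; final-pass vl = 6

[iterations, last_vl] = [5, 6]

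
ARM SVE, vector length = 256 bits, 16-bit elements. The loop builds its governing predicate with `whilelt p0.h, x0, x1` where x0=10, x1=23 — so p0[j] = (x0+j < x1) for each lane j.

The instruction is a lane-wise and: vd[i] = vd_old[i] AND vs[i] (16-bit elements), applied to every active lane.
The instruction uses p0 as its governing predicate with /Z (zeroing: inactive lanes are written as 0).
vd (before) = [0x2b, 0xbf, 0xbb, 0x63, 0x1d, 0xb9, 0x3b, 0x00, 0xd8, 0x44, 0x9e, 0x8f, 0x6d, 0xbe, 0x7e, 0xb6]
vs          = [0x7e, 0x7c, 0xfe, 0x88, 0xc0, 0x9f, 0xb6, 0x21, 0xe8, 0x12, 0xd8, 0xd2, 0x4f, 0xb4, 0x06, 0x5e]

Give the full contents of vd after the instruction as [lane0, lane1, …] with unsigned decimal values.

lane count: 256 div 16 = 16
p0[j] = (10+j < 23); true for j=0..12 → 13 lanes set
  i=0: and(0x2b,0x7e) → 42
  i=1: and(0xbf,0x7c) → 60
  i=2: and(0xbb,0xfe) → 186
  i=3: and(0x63,0x88) → 0
  i=4: and(0x1d,0xc0) → 0
  i=5: and(0xb9,0x9f) → 153
  i=6: and(0x3b,0xb6) → 50
  i=7: and(0x00,0x21) → 0
  i=8: and(0xd8,0xe8) → 200
  i=9: and(0x44,0x12) → 0
  i=10: and(0x9e,0xd8) → 152
  i=11: and(0x8f,0xd2) → 130
  i=12: and(0x6d,0x4f) → 77
  i=13: tail/zero → 0
  i=14: tail/zero → 0
  i=15: tail/zero → 0

vd = [42, 60, 186, 0, 0, 153, 50, 0, 200, 0, 152, 130, 77, 0, 0, 0]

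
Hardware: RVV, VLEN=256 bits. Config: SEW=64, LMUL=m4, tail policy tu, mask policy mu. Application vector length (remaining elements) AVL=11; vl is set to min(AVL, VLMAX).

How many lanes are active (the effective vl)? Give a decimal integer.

vl = 11

VLMAX = VLEN×LMUL/SEW = 256×4/64 = 16
vl = min(AVL, VLMAX) = min(11, 16) = 11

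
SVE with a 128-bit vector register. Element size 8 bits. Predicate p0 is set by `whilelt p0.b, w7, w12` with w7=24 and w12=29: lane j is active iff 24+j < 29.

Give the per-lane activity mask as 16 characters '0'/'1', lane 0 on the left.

128-bit reg / 8-bit elem → 16 lanes
active while 24+j < 29, i.e. j ∈ [0,5) capped at 16 ⇒ 5
bits (lane 0 leftmost): 1111100000000000

predicate = 1111100000000000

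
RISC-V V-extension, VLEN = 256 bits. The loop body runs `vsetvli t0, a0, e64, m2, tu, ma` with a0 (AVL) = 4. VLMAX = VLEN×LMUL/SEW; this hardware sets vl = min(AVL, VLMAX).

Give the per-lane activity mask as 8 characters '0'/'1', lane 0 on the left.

lanes per group: 256·2/64 = 8
AVL=4 ≤ VLMAX=8, so vl = 4
bits (lane 0 leftmost): 11110000

predicate = 11110000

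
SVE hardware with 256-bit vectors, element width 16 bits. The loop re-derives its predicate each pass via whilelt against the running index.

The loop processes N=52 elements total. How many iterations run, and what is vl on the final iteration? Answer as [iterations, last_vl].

[iterations, last_vl] = [4, 4]

lane count: 256 div 16 = 16
N=52: ⌈52/16⌉ = 4 iters; last vl = 52 − 3×16 = 4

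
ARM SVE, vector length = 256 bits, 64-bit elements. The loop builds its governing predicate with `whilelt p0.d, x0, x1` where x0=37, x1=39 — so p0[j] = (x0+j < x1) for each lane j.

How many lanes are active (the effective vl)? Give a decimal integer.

256-bit reg / 64-bit elem → 4 lanes
p0[j] = (37+j < 39); true for j=0..1 → 2 lanes set

vl = 2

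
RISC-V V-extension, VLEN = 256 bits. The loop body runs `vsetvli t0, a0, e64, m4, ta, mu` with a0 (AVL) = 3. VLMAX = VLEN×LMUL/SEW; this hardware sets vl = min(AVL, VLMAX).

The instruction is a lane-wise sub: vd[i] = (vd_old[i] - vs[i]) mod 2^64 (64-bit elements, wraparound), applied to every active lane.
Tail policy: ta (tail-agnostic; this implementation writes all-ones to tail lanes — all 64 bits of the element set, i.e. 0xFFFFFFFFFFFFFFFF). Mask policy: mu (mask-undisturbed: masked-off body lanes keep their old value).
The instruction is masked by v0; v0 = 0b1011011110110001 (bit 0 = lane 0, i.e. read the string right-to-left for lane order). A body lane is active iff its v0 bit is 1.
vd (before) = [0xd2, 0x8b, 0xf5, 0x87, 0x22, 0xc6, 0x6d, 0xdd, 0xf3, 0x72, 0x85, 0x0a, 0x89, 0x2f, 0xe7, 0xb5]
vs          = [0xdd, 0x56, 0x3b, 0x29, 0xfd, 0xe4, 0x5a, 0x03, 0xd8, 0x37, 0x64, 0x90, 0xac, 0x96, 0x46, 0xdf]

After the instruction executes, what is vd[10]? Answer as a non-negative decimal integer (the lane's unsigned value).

VLMAX = (256 × 4) / 64 = 16 lanes
vl ← min(3, 16) = 3
vd[0] sub(0xd2,0xdd) -> 0xfffffffffffffff5
vd[1] mask-off/keep -> 0x8b
vd[2] mask-off/keep -> 0xf5
vd[3] tail/ones -> 0xffffffffffffffff
vd[4] tail/ones -> 0xffffffffffffffff
vd[5] tail/ones -> 0xffffffffffffffff
vd[6] tail/ones -> 0xffffffffffffffff
vd[7] tail/ones -> 0xffffffffffffffff
vd[8] tail/ones -> 0xffffffffffffffff
vd[9] tail/ones -> 0xffffffffffffffff
vd[10] tail/ones -> 0xffffffffffffffff
vd[11] tail/ones -> 0xffffffffffffffff
vd[12] tail/ones -> 0xffffffffffffffff
vd[13] tail/ones -> 0xffffffffffffffff
vd[14] tail/ones -> 0xffffffffffffffff
vd[15] tail/ones -> 0xffffffffffffffff

vd[10] = 18446744073709551615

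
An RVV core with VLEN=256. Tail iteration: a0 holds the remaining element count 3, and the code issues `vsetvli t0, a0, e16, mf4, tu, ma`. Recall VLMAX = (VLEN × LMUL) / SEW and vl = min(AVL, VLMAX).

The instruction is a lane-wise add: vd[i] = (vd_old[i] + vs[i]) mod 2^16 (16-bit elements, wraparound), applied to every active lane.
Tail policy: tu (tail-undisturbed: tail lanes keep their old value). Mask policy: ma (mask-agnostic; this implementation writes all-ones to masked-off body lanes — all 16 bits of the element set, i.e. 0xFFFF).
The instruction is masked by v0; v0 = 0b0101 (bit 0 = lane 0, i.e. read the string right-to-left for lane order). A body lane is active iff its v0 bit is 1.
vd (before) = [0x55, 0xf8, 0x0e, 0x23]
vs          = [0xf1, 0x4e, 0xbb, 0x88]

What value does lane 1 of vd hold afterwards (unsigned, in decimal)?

vd[1] = 65535

VLMAX = (256 × 1/4) / 16 = 4 lanes
vl = min(AVL, VLMAX) = min(3, 4) = 3
vd[0] add(0x55,0xf1) -> 0x146
vd[1] mask-off/ones -> 0xffff
vd[2] add(0x0e,0xbb) -> 0xc9
vd[3] tail/keep -> 0x23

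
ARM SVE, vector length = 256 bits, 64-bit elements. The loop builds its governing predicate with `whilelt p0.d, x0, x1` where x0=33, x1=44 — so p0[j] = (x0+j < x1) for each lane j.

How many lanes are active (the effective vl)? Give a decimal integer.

vl = 4

register lanes = 256/64 = 4
whilelt: lane j active iff 33+j < 44 → j < 11 → 4 active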